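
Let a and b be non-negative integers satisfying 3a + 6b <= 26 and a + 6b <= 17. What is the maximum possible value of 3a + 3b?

24

(a,b)=(8,0) is feasible, giving 24.
(a,b)=(7,0) is feasible, giving 21.
The best lattice point is (8,0), giving 24.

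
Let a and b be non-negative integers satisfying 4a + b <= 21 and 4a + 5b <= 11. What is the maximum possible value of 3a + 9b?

18

The continuous relaxation peaks at (0, 2.2) with value 19.80; rounding to a feasible lattice point costs some objective.
(a,b)=(0,2) is feasible, giving 18.
(a,b)=(1,1) is feasible, giving 12.
(a,b)=(0,1) is feasible, giving 9.
No feasible integer point exceeds 18.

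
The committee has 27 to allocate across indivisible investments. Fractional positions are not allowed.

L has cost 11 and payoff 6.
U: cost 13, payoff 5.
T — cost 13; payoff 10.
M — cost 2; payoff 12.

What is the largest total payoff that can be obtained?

28

Allowing fractional choices, the relaxed optimum would be about 28.4, but investments are indivisible.
L + T + M: cost 11 + 13 + 2 = 26 ≤ 27, payoff 6 + 10 + 12 = 28.
T + M: cost 13 + 2 = 15 ≤ 27, payoff 10 + 12 = 22.
L + U + M: cost 11 + 13 + 2 = 26 ≤ 27, payoff 6 + 5 + 12 = 23.
Best is L, T, and M with total payoff 28.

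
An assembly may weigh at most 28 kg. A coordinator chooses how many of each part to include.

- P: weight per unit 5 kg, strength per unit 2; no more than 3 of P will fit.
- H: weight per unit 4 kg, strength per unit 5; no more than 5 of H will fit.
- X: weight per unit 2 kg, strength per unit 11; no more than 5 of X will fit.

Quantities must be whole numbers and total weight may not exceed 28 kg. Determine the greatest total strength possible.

X has the best ratio (11/2); taking only X gives at most 5×11 = 55 (stopped by the supply cap of 5).
Mixing does better — 4×H and 5×X: weight 26 ≤ 28, strength 4·5 + 5·11 = 75.

75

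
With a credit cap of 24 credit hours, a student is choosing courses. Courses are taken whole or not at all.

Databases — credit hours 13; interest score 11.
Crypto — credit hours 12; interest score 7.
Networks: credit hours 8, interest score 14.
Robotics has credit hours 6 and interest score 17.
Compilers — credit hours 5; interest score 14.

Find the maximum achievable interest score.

45

Take Networks, Robotics, and Compilers: credit hours 8 + 6 + 5 = 19 ≤ 24, interest score 14 + 17 + 14 = 45.
No other feasible combination does better.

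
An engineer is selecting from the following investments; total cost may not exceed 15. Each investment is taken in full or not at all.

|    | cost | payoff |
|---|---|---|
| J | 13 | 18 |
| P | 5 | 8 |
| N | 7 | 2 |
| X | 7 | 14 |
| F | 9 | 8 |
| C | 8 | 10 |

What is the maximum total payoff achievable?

24

Take X and C: cost 7 + 8 = 15 ≤ 15, payoff 14 + 10 = 24.
No other feasible combination does better.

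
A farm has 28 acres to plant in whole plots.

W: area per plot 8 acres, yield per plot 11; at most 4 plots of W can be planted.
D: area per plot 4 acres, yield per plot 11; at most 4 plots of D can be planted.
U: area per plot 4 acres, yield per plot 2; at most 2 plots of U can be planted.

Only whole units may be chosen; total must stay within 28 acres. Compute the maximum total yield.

This is a bounded integer knapsack.
1×W, 4×D, and 1×U: area 28 ≤ 28, yield 1·11 + 4·11 + 1·2 = 57.
1×W and 4×D: area 24 ≤ 28, yield 1·11 + 4·11 = 55.
Best is 57.

57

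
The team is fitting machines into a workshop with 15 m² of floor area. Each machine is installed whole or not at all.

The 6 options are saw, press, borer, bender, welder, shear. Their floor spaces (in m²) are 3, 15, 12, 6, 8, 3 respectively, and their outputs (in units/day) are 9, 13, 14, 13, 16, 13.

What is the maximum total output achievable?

38

Take saw, welder, and shear: floor space 3 + 8 + 3 = 14 ≤ 15, output 9 + 16 + 13 = 38.
No other feasible combination does better.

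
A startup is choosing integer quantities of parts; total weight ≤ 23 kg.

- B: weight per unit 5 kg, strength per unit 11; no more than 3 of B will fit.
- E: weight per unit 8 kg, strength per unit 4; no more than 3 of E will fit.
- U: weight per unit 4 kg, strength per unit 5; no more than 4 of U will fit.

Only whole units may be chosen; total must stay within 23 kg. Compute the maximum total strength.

B has the best ratio (11/5); taking only B gives at most 3×11 = 33 (stopped by the supply cap of 3).
Mixing does better — 3×B and 2×U: weight 23 ≤ 23, strength 3·11 + 2·5 = 43.

43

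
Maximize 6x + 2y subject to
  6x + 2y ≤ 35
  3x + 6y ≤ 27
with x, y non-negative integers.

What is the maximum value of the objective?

34

Relaxing integrality, the LP optimum is 35.00 at (x,y) = (5.83, 0), which is not an integer point.
(x,y)=(5,2): 6·5+2·2=34≤35, 3·5+6·2=27≤27, objective 34.
(x,y)=(5,1): 6·5+2·1=32≤35, 3·5+6·1=21≤27, objective 32.
(x,y)=(5,0): 6·5+2·0=30≤35, 3·5+6·0=15≤27, objective 30.
No feasible integer point exceeds 34.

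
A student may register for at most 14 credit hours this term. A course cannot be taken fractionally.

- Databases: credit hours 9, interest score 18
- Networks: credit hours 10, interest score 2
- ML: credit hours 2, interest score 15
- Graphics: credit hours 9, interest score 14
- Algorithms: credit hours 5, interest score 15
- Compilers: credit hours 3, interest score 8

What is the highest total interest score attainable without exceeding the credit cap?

41

ML + Algorithms + Compilers: credit hours 2 + 5 + 3 = 10 ≤ 14, interest score 15 + 15 + 8 = 38.
Databases + ML + Compilers: credit hours 9 + 2 + 3 = 14 ≤ 14, interest score 18 + 15 + 8 = 41.
ML + Graphics + Compilers: credit hours 2 + 9 + 3 = 14 ≤ 14, interest score 15 + 14 + 8 = 37.
Best is Databases, ML, and Compilers with total interest score 41.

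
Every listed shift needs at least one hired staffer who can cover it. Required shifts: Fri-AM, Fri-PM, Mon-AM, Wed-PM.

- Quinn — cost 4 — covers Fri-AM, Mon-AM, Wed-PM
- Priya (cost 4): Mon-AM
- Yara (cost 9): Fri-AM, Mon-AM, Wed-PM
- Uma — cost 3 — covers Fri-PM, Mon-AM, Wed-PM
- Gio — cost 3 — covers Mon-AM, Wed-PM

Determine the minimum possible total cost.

7

Choose Quinn and Uma: together they cover Fri-AM, Fri-PM, Mon-AM, Wed-PM — every shift.
Total cost: 4 + 3 = 7.
No cover costs less than 7.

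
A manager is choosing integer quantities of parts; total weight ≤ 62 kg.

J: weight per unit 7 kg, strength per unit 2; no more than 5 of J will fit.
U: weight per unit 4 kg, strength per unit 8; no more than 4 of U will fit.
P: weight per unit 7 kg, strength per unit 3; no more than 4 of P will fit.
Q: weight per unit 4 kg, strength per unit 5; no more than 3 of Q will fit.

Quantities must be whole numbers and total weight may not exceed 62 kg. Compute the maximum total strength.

59

1×J, 4×U, 3×P, and 3×Q: weight 56 ≤ 62, strength 1·2 + 4·8 + 3·3 + 3·5 = 58.
4×U, 4×P, and 3×Q: weight 56 ≤ 62, strength 4·8 + 4·3 + 3·5 = 59.
Best is 59.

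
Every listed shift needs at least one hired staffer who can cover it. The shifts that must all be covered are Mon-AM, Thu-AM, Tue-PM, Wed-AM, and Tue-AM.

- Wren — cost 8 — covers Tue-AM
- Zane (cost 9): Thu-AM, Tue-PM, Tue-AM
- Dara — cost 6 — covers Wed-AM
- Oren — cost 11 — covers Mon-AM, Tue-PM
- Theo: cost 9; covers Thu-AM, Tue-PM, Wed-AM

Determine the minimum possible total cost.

26

This is a weighted set-cover instance.
Choose Zane, Dara, and Oren: together they cover Mon-AM, Thu-AM, Tue-PM, Wed-AM, Tue-AM — every shift.
Total cost: 9 + 6 + 11 = 26.
No cover costs less than 26.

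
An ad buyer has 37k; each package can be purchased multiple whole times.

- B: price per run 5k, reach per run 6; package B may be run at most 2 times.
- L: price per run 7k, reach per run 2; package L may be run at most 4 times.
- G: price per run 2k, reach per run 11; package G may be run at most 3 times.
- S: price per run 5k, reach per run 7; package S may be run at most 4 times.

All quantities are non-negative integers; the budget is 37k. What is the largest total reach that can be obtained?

G has the best ratio (11/2); taking only G gives at most 3×11 = 33 (stopped by the supply cap of 3).
Mixing does better — 2×B, 3×G, and 4×S: price 36 ≤ 37, reach 2·6 + 3·11 + 4·7 = 73.

73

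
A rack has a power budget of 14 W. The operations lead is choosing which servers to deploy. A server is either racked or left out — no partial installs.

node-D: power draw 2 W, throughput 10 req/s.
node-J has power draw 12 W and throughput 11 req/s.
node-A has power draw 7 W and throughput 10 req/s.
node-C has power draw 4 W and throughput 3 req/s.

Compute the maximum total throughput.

Allowing fractional choices, the relaxed optimum would be about 24.6, but servers are indivisible.
node-D + node-A: power draw 2 + 7 = 9 ≤ 14, throughput 10 + 10 = 20.
node-D + node-J: power draw 2 + 12 = 14 ≤ 14, throughput 10 + 11 = 21.
node-D + node-A + node-C: power draw 2 + 7 + 4 = 13 ≤ 14, throughput 10 + 10 + 3 = 23.
Best is node-D, node-A, and node-C with total throughput 23.

23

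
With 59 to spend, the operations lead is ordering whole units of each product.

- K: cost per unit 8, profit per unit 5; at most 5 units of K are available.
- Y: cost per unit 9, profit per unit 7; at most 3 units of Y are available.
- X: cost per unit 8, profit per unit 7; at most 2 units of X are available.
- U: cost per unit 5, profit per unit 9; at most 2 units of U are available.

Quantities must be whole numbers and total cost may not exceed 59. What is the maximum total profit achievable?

This is a bounded integer knapsack.
3×K, 1×Y, 2×X, and 2×U: cost 59 ≤ 59, profit 3·5 + 1·7 + 2·7 + 2·9 = 54.
3×Y, 2×X, and 2×U: cost 53 ≤ 59, profit 3·7 + 2·7 + 2·9 = 53.
Best is 54.

54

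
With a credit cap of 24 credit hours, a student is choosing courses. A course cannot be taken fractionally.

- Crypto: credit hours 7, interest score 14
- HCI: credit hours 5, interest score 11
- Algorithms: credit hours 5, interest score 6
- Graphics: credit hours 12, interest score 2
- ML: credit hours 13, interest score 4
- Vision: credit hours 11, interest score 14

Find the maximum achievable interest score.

39

Allowing fractional choices, the relaxed optimum would be about 40.2, but courses are indivisible.
Crypto + HCI + Vision: credit hours 7 + 5 + 11 = 23 ≤ 24, interest score 14 + 11 + 14 = 39.
Crypto + HCI + Algorithms: credit hours 7 + 5 + 5 = 17 ≤ 24, interest score 14 + 11 + 6 = 31.
Crypto + Algorithms + Vision: credit hours 7 + 5 + 11 = 23 ≤ 24, interest score 14 + 6 + 14 = 34.
Best is Crypto, HCI, and Vision with total interest score 39.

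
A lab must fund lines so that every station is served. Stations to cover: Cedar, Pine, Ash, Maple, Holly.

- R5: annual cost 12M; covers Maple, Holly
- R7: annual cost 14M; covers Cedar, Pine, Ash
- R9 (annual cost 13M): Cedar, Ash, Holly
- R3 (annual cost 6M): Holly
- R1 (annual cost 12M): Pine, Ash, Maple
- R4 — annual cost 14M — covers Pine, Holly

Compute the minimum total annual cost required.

The greedy cost-per-new-station heuristic would pick R1, R3, and R9 for 31, but a cheaper cover exists.
Choose R9 and R1: together they cover Cedar, Pine, Ash, Maple, Holly — every station.
Total annual cost: 13 + 12 = 25.
No cover costs less than 25.

25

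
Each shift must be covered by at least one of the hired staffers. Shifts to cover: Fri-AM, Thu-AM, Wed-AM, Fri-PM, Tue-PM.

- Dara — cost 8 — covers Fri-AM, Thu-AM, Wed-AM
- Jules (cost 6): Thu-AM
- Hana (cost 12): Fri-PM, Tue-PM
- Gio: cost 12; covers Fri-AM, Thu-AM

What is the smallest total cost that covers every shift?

Choose Dara and Hana: together they cover Fri-AM, Thu-AM, Wed-AM, Fri-PM, Tue-PM — every shift.
Total cost: 8 + 12 = 20.
No cover costs less than 20.

20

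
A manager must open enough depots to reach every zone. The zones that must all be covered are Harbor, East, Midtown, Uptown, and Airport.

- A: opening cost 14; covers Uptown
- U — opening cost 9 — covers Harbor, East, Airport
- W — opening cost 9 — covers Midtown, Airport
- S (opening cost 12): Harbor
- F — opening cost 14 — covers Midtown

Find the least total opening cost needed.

32

This is an integer covering problem.
Choose A, U, and W: together they cover Harbor, East, Midtown, Uptown, Airport — every zone.
Total opening cost: 14 + 9 + 9 = 32.
No cover costs less than 32.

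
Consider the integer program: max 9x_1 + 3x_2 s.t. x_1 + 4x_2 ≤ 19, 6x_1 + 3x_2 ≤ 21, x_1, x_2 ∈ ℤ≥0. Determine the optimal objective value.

30

(x_1,x_2)=(3,1): 1·3+4·1=7≤19, 6·3+3·1=21≤21, objective 30.
(x_1,x_2)=(3,0): 1·3+4·0=3≤19, 6·3+3·0=18≤21, objective 27.
(x_1,x_2)=(2,2): 1·2+4·2=10≤19, 6·2+3·2=18≤21, objective 24.
The best lattice point is (3,1), giving 30.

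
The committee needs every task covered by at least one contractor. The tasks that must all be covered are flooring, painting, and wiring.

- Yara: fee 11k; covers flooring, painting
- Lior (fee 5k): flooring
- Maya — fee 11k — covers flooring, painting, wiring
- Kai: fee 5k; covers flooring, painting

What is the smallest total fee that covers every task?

This is a weighted set-cover instance.
The greedy cost-per-new-task heuristic would pick Kai and Maya for 16, but a cheaper cover exists.
Maya alone covers flooring, painting, wiring — every task.
Total fee: 11.
No cover costs less than 11.

11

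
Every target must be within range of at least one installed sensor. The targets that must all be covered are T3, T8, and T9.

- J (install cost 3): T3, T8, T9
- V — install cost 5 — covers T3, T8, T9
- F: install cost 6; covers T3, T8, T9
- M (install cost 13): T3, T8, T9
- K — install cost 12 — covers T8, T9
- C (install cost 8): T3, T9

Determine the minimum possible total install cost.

3

This is a weighted set-cover instance.
J alone covers T3, T8, T9 — every target.
Total install cost: 3.
No cover costs less than 3.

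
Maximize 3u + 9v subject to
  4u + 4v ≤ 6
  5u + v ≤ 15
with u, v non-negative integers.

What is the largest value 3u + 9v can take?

9

Relaxing integrality, the LP optimum is 13.50 at (u,v) = (0, 1.5), which is not an integer point.
(u,v)=(0,1): 4·0+4·1=4≤6, 5·0+1·1=1≤15, objective 9.
(u,v)=(1,0): 4·1+4·0=4≤6, 5·1+1·0=5≤15, objective 3.
(u,v)=(0,0): 4·0+4·0=0≤6, 5·0+1·0=0≤15, objective 0.
The best lattice point is (0,1), giving 9.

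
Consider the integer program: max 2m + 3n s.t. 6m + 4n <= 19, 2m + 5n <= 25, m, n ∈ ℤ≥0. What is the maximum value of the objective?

Relaxing integrality, the LP optimum is 14.25 at (m,n) = (0, 4.75), which is not an integer point.
(m,n)=(0,4): 6·0+4·4=16≤19, 2·0+5·4=20≤25, objective 12.
(m,n)=(1,3): 6·1+4·3=18≤19, 2·1+5·3=17≤25, objective 11.
(m,n)=(0,3): 6·0+4·3=12≤19, 2·0+5·3=15≤25, objective 9.
No feasible integer point exceeds 12.

12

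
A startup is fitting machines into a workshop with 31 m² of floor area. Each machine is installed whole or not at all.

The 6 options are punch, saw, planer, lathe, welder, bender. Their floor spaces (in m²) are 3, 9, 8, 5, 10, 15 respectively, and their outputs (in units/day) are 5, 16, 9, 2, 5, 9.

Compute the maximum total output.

Take punch, saw, planer, and welder: floor space 3 + 9 + 8 + 10 = 30 ≤ 31, output 5 + 16 + 9 + 5 = 35.
No other feasible combination does better.

35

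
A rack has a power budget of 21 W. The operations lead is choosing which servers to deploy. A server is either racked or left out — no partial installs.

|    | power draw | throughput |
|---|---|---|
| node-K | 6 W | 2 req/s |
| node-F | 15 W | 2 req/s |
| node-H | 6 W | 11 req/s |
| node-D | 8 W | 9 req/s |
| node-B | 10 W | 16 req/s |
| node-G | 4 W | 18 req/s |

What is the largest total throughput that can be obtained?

Take node-H, node-B, and node-G: power draw 6 + 10 + 4 = 20 ≤ 21, throughput 11 + 16 + 18 = 45.
No other feasible combination does better.

45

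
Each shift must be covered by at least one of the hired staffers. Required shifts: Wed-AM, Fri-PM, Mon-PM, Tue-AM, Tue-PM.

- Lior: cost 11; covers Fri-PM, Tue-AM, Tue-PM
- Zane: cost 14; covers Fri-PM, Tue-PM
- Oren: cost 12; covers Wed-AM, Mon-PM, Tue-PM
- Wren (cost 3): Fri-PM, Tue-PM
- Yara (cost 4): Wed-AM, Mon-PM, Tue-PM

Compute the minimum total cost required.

This is a weighted set-cover instance.
The greedy cost-per-new-shift heuristic would pick Yara, Wren, and Lior for 18, but a cheaper cover exists.
Choose Lior and Yara: together they cover Wed-AM, Fri-PM, Mon-PM, Tue-AM, Tue-PM — every shift.
Total cost: 11 + 4 = 15.
No cover costs less than 15.

15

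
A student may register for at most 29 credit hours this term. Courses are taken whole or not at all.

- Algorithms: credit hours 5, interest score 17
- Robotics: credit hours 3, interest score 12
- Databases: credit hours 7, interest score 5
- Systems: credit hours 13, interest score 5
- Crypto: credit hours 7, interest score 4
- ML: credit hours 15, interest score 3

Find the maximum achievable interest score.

39

Take Algorithms, Robotics, Databases, and Systems: credit hours 5 + 3 + 7 + 13 = 28 ≤ 29, interest score 17 + 12 + 5 + 5 = 39.
No other feasible combination does better.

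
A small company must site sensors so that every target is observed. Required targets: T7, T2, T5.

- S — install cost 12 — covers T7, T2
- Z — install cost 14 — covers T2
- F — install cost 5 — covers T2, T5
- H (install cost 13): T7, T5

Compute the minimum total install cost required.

17

Choose S and F: together they cover T7, T2, T5 — every target.
Total install cost: 12 + 5 = 17.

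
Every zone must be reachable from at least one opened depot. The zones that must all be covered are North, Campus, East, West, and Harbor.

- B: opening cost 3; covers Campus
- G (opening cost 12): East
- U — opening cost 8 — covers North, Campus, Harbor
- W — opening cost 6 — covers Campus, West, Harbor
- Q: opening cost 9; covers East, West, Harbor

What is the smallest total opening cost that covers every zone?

The greedy cost-per-new-zone heuristic would pick W, U, and Q for 23, but a cheaper cover exists.
Choose U and Q: together they cover North, Campus, East, West, Harbor — every zone.
Total opening cost: 8 + 9 = 17.
No cover costs less than 17.

17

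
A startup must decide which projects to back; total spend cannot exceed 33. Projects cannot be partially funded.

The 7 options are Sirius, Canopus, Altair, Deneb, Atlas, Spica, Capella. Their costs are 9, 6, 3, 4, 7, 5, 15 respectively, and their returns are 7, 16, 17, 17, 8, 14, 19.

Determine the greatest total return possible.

Canopus + Altair + Deneb + Atlas + Spica: cost 6 + 3 + 4 + 7 + 5 = 25 ≤ 33, return 16 + 17 + 17 + 8 + 14 = 72.
Sirius + Canopus + Altair + Deneb + Spica: cost 9 + 6 + 3 + 4 + 5 = 27 ≤ 33, return 7 + 16 + 17 + 17 + 14 = 71.
Canopus + Altair + Deneb + Spica + Capella: cost 6 + 3 + 4 + 5 + 15 = 33 ≤ 33, return 16 + 17 + 17 + 14 + 19 = 83.
Best is Canopus, Altair, Deneb, Spica, and Capella with total return 83.

83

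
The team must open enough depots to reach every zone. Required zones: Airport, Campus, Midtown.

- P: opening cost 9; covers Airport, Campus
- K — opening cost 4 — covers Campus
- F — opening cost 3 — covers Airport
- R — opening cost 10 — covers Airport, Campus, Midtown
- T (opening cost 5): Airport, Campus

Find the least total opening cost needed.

10

The greedy cost-per-new-zone heuristic would pick T and R for 15, but a cheaper cover exists.
R alone covers Airport, Campus, Midtown — every zone.
Total opening cost: 10.
No cover costs less than 10.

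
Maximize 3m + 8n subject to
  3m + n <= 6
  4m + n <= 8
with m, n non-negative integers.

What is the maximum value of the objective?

48

(m,n)=(0,6) is feasible, giving 48.
(m,n)=(0,5) is feasible, giving 40.
The best lattice point is (0,6), giving 48.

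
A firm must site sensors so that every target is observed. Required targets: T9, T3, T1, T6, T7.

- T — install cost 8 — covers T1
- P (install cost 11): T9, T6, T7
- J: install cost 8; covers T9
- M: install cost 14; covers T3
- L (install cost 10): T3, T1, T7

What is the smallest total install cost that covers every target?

Choose P and L: together they cover T9, T3, T1, T6, T7 — every target.
Total install cost: 11 + 10 = 21.

21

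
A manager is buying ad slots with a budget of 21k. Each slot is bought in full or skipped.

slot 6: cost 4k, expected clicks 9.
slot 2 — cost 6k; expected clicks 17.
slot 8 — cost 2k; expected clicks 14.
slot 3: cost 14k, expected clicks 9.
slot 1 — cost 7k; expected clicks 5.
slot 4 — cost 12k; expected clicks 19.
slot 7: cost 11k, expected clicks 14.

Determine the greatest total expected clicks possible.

slot 2 + slot 8 + slot 4: cost 6 + 2 + 12 = 20 ≤ 21, expected clicks 17 + 14 + 19 = 50.
slot 2 + slot 8 + slot 7: cost 6 + 2 + 11 = 19 ≤ 21, expected clicks 17 + 14 + 14 = 45.
slot 6 + slot 2 + slot 8 + slot 1: cost 4 + 6 + 2 + 7 = 19 ≤ 21, expected clicks 9 + 17 + 14 + 5 = 45.
Best is slot 2, slot 8, and slot 4 with total expected clicks 50.

50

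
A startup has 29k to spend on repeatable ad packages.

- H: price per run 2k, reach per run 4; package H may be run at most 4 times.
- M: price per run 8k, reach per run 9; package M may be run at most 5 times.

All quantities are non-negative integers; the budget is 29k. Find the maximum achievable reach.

35

This is a bounded integer knapsack.
H has the best ratio (4/2); taking only H gives at most 4×4 = 16 (stopped by the supply cap of 4).
Mixing does better — 2×H and 3×M: price 28 ≤ 29, reach 2·4 + 3·9 = 35.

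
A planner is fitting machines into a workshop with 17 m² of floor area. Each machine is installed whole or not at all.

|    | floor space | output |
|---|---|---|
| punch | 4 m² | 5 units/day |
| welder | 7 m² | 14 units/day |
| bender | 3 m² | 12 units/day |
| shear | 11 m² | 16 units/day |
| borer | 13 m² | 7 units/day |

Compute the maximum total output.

31

This is a 0-1 knapsack instance.
bender + shear: floor space 3 + 11 = 14 ≤ 17, output 12 + 16 = 28.
punch + welder + bender: floor space 4 + 7 + 3 = 14 ≤ 17, output 5 + 14 + 12 = 31.
welder + bender: floor space 7 + 3 = 10 ≤ 17, output 14 + 12 = 26.
Best is punch, welder, and bender with total output 31.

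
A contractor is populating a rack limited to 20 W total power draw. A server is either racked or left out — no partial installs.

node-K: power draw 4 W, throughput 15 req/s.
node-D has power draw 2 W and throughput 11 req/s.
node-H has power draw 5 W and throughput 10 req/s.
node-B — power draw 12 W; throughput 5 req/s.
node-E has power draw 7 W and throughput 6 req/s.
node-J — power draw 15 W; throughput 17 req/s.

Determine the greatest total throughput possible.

42

Treat it as a binary knapsack problem.
node-K + node-D + node-H + node-E: power draw 4 + 2 + 5 + 7 = 18 ≤ 20, throughput 15 + 11 + 10 + 6 = 42.
node-K + node-D + node-H: power draw 4 + 2 + 5 = 11 ≤ 20, throughput 15 + 11 + 10 = 36.
Best is node-K, node-D, node-H, and node-E with total throughput 42.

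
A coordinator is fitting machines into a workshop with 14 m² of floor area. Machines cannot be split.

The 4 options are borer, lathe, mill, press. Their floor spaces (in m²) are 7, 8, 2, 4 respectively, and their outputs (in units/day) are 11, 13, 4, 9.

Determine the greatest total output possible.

Treat it as a binary knapsack problem.
Take lathe, mill, and press: floor space 8 + 2 + 4 = 14 ≤ 14, output 13 + 4 + 9 = 26.
No other feasible combination does better.

26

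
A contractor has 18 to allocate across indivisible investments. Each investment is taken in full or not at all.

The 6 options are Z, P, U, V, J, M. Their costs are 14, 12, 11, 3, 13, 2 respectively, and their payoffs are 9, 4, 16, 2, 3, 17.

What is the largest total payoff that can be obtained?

35

This is a 0-1 knapsack instance.
Allowing fractional choices, the relaxed optimum would be about 36.3, but investments are indivisible.
U + V + M: cost 11 + 3 + 2 = 16 ≤ 18, payoff 16 + 2 + 17 = 35.
U + M: cost 11 + 2 = 13 ≤ 18, payoff 16 + 17 = 33.
Z + M: cost 14 + 2 = 16 ≤ 18, payoff 9 + 17 = 26.
Best is U, V, and M with total payoff 35.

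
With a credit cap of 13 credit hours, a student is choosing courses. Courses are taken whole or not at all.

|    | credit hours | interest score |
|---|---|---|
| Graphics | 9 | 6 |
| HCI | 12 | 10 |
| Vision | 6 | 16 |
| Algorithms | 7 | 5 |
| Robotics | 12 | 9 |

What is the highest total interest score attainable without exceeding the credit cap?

21

Allowing fractional choices, the relaxed optimum would be about 21.8, but courses are indivisible.
Vision: credit hours 6 ≤ 13, interest score 16.
HCI: credit hours 12 ≤ 13, interest score 10.
Vision + Algorithms: credit hours 6 + 7 = 13 ≤ 13, interest score 16 + 5 = 21.
Best is Vision and Algorithms with total interest score 21.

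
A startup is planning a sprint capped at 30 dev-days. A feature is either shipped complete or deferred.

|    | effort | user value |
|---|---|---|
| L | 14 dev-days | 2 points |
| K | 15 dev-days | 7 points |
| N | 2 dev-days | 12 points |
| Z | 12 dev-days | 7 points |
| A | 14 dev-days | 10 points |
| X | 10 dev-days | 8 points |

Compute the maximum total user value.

30

Allowing fractional choices, the relaxed optimum would be about 32.3, but features are indivisible.
N + A + X: effort 2 + 14 + 10 = 26 ≤ 30, user value 12 + 10 + 8 = 30.
N + Z + A: effort 2 + 12 + 14 = 28 ≤ 30, user value 12 + 7 + 10 = 29.
Best is N, A, and X with total user value 30.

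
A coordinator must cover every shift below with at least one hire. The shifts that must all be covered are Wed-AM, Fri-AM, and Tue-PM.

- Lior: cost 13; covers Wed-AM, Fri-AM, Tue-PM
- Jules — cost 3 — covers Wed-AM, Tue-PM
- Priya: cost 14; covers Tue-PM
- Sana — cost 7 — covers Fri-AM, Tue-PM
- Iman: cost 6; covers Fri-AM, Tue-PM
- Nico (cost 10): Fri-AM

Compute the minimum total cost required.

9

Choose Jules and Iman: together they cover Wed-AM, Fri-AM, Tue-PM — every shift.
Total cost: 3 + 6 = 9.
No cover costs less than 9.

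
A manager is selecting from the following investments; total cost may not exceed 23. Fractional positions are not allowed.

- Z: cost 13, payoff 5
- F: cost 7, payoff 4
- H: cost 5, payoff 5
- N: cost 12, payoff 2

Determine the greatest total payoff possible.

Z + H: cost 13 + 5 = 18 ≤ 23, payoff 5 + 5 = 10.
F + H: cost 7 + 5 = 12 ≤ 23, payoff 4 + 5 = 9.
Best is Z and H with total payoff 10.

10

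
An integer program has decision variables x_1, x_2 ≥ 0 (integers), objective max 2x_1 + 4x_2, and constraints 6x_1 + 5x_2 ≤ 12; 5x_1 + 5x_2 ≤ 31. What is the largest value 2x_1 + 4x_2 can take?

8

(x_1,x_2)=(0,2) is feasible, giving 8.
(x_1,x_2)=(1,1) is feasible, giving 6.
The best lattice point is (0,2), giving 8.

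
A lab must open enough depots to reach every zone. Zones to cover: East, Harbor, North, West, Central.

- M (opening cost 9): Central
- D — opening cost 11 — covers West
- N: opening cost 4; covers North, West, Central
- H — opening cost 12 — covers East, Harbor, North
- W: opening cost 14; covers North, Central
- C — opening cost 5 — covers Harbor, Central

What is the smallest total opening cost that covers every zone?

16

The greedy cost-per-new-zone heuristic would pick N, C, and H for 21, but a cheaper cover exists.
Choose N and H: together they cover East, Harbor, North, West, Central — every zone.
Total opening cost: 4 + 12 = 16.
No cover costs less than 16.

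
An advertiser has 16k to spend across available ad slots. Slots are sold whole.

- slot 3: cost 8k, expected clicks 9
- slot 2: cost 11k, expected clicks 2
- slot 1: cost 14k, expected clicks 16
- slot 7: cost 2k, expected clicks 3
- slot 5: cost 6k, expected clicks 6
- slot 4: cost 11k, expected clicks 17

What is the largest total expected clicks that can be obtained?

slot 7 + slot 4: cost 2 + 11 = 13 ≤ 16, expected clicks 3 + 17 = 20.
slot 3 + slot 7 + slot 5: cost 8 + 2 + 6 = 16 ≤ 16, expected clicks 9 + 3 + 6 = 18.
slot 1 + slot 7: cost 14 + 2 = 16 ≤ 16, expected clicks 16 + 3 = 19.
Best is slot 7 and slot 4 with total expected clicks 20.

20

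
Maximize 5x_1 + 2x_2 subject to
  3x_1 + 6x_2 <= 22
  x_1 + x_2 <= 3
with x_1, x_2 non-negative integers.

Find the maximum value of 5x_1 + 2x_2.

(x_1,x_2)=(3,0): 3·3+6·0=9≤22, 1·3+1·0=3≤3, objective 15.
(x_1,x_2)=(2,1): 3·2+6·1=12≤22, 1·2+1·1=3≤3, objective 12.
(x_1,x_2)=(2,0): 3·2+6·0=6≤22, 1·2+1·0=2≤3, objective 10.
Maximum is 15 at (x_1,x_2)=(3,0).

15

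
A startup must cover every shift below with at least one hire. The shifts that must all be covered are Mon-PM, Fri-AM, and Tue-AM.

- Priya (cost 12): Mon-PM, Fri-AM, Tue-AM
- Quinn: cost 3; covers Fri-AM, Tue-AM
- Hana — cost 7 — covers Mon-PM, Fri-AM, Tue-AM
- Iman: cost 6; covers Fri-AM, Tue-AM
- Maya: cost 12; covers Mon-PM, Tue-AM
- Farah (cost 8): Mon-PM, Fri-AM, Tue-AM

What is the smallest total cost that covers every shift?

Hana alone covers Mon-PM, Fri-AM, Tue-AM — every shift.
Total cost: 7.

7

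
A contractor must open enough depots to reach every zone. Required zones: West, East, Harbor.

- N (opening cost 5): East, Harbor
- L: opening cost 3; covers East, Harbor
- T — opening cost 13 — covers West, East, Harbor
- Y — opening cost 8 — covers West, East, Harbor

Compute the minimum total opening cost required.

The greedy cost-per-new-zone heuristic would pick L and Y for 11, but a cheaper cover exists.
Y alone covers West, East, Harbor — every zone.
Total opening cost: 8.
No cover costs less than 8.

8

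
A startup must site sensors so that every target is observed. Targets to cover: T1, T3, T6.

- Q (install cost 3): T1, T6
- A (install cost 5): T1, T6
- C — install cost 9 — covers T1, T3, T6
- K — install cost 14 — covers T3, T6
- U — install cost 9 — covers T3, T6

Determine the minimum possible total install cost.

9

The greedy cost-per-new-target heuristic would pick Q and C for 12, but a cheaper cover exists.
C alone covers T1, T3, T6 — every target.
Total install cost: 9.
No cover costs less than 9.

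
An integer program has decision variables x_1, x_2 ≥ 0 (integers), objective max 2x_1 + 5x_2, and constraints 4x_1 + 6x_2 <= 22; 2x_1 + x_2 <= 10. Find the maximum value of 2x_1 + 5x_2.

(x_1,x_2)=(1,3) is feasible, giving 17.
(x_1,x_2)=(0,3) is feasible, giving 15.
(x_1,x_2)=(2,2) is feasible, giving 14.
(x_1,x_2)=(1,2) is feasible, giving 12.
The best lattice point is (1,3), giving 17.

17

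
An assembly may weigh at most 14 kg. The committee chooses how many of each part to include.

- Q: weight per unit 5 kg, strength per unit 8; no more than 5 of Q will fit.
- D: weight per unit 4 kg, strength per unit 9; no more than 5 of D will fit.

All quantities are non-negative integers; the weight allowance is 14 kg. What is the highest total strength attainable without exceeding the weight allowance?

This is a bounded integer knapsack.
Take 3×D: weight 12 ≤ 14, strength 3·9 = 27.
No other integer combination yields more.

27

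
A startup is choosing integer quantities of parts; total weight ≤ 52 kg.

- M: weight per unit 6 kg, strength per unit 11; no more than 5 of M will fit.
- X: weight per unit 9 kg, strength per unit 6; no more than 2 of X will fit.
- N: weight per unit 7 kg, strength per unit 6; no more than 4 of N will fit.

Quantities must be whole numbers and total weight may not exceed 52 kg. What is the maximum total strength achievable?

This is a bounded integer knapsack.
Take 5×M and 3×N: weight 51 ≤ 52, strength 5·11 + 3·6 = 73.
M has the best ratio (11/6) and is taken to its limit of 5; remaining capacity is filled optimally with the others.

73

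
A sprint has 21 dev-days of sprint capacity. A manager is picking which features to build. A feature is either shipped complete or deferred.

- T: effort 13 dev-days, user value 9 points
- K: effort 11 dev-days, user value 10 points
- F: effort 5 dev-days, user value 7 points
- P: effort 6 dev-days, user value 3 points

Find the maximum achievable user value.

Take K and F: effort 11 + 5 = 16 ≤ 21, user value 10 + 7 = 17.
No other feasible combination does better.

17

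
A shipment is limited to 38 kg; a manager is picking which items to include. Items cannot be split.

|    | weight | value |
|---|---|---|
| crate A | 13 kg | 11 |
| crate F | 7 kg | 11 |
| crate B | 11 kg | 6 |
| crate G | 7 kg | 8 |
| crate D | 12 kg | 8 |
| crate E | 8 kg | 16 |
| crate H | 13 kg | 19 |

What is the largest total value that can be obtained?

54

This is an integer program with binary decision variables.
Allowing fractional choices, the relaxed optimum would be about 56.5, but items are indivisible.
crate A + crate E + crate H: weight 13 + 8 + 13 = 34 ≤ 38, value 11 + 16 + 19 = 46.
crate F + crate G + crate E + crate H: weight 7 + 7 + 8 + 13 = 35 ≤ 38, value 11 + 8 + 16 + 19 = 54.
crate F + crate E + crate H: weight 7 + 8 + 13 = 28 ≤ 38, value 11 + 16 + 19 = 46.
Best is crate F, crate G, crate E, and crate H with total value 54.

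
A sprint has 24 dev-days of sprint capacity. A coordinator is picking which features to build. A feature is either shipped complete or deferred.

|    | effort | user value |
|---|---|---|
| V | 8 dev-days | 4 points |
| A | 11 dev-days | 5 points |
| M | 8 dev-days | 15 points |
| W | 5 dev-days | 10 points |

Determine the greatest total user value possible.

Take A, M, and W: effort 11 + 8 + 5 = 24 ≤ 24, user value 5 + 15 + 10 = 30.
No other feasible combination does better.

30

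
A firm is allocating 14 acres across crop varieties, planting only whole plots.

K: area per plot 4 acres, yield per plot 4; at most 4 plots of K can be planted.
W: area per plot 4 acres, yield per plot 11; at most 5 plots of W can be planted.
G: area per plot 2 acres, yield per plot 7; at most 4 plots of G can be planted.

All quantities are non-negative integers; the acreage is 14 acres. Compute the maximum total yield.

2×W and 3×G: area 14 ≤ 14, yield 2·11 + 3·7 = 43.
3×W and 1×G: area 14 ≤ 14, yield 3·11 + 1·7 = 40.
Best is 43.

43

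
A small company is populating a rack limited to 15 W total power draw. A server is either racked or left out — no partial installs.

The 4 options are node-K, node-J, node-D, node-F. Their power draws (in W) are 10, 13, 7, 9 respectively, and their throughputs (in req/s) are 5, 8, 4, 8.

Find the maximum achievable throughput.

8

node-K: power draw 10 ≤ 15, throughput 5.
node-F: power draw 9 ≤ 15, throughput 8.
node-J: power draw 13 ≤ 15, throughput 8.
The maximum throughput is 8; one optimal choice is node-F.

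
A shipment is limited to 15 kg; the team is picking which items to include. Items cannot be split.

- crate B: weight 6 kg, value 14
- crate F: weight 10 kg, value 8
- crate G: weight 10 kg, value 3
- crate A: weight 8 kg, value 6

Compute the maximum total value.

20

Take crate B and crate A: weight 6 + 8 = 14 ≤ 15, value 14 + 6 = 20.
No other feasible combination does better.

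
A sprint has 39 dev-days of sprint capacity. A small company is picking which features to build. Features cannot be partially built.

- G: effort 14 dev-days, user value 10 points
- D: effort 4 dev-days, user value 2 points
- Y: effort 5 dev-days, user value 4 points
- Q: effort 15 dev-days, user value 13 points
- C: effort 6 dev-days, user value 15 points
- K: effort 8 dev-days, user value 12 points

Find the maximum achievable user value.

Allowing fractional choices, the relaxed optimum would be about 47.6, but features are indivisible.
Y + Q + C + K: effort 5 + 15 + 6 + 8 = 34 ≤ 39, user value 4 + 13 + 15 + 12 = 44.
G + D + Y + C + K: effort 14 + 4 + 5 + 6 + 8 = 37 ≤ 39, user value 10 + 2 + 4 + 15 + 12 = 43.
D + Y + Q + C + K: effort 4 + 5 + 15 + 6 + 8 = 38 ≤ 39, user value 2 + 4 + 13 + 15 + 12 = 46.
Best is D, Y, Q, C, and K with total user value 46.

46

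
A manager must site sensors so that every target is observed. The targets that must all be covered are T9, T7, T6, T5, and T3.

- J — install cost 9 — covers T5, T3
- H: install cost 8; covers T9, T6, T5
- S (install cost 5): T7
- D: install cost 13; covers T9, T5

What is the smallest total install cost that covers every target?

Choose J, H, and S: together they cover T9, T7, T6, T5, T3 — every target.
Total install cost: 9 + 8 + 5 = 22.
No cover costs less than 22.

22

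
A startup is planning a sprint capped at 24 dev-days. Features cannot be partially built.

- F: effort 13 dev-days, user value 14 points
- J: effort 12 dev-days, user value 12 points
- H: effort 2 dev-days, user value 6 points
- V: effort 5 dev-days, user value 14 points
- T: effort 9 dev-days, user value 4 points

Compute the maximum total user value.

Take F, H, and V: effort 13 + 2 + 5 = 20 ≤ 24, user value 14 + 6 + 14 = 34.
No other feasible combination does better.

34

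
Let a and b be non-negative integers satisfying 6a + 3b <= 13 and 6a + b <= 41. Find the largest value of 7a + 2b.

The continuous relaxation peaks at (2.17, 0) with value 15.17; rounding to a feasible lattice point costs some objective.
(a,b)=(2,0): 6·2+3·0=12≤13, 6·2+1·0=12≤41, objective 14.
(a,b)=(1,1): 6·1+3·1=9≤13, 6·1+1·1=7≤41, objective 9.
No feasible integer point exceeds 14.

14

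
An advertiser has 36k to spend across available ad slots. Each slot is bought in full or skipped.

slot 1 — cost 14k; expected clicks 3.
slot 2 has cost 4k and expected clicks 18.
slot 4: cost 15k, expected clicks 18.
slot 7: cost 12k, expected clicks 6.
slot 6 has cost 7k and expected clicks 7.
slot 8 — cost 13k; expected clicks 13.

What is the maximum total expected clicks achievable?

49

slot 2 + slot 4 + slot 8: cost 4 + 15 + 13 = 32 ≤ 36, expected clicks 18 + 18 + 13 = 49.
slot 2 + slot 7 + slot 6 + slot 8: cost 4 + 12 + 7 + 13 = 36 ≤ 36, expected clicks 18 + 6 + 7 + 13 = 44.
slot 2 + slot 4 + slot 6: cost 4 + 15 + 7 = 26 ≤ 36, expected clicks 18 + 18 + 7 = 43.
Best is slot 2, slot 4, and slot 8 with total expected clicks 49.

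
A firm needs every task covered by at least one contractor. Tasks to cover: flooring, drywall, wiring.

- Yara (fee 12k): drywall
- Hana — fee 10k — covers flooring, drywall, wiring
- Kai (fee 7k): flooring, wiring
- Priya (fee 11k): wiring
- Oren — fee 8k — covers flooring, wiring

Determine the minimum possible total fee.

Hana alone covers flooring, drywall, wiring — every task.
Total fee: 10.
No cover costs less than 10.

10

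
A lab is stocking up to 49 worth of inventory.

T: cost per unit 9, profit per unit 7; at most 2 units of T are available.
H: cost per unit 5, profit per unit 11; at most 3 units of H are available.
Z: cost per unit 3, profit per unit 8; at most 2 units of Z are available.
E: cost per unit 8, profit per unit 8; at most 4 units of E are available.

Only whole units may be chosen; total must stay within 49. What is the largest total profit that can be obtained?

73

Z has the best ratio (8/3); taking only Z gives at most 2×8 = 16 (stopped by the supply cap of 2).
Mixing does better — 3×H, 2×Z, and 3×E: cost 45 ≤ 49, profit 3·11 + 2·8 + 3·8 = 73.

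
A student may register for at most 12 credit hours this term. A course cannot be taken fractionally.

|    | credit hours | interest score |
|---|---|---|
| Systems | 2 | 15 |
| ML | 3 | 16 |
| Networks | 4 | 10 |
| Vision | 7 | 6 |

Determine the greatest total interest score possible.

41

Systems + ML + Vision: credit hours 2 + 3 + 7 = 12 ≤ 12, interest score 15 + 16 + 6 = 37.
Systems + ML + Networks: credit hours 2 + 3 + 4 = 9 ≤ 12, interest score 15 + 16 + 10 = 41.
Systems + ML: credit hours 2 + 3 = 5 ≤ 12, interest score 15 + 16 = 31.
Best is Systems, ML, and Networks with total interest score 41.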